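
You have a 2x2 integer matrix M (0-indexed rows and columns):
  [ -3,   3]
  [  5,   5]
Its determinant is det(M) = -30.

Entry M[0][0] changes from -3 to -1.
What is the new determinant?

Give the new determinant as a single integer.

Answer: -20

Derivation:
det is linear in row 0: changing M[0][0] by delta changes det by delta * cofactor(0,0).
Cofactor C_00 = (-1)^(0+0) * minor(0,0) = 5
Entry delta = -1 - -3 = 2
Det delta = 2 * 5 = 10
New det = -30 + 10 = -20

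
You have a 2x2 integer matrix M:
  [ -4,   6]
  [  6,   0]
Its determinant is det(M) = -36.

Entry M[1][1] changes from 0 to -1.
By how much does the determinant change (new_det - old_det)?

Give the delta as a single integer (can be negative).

Answer: 4

Derivation:
Cofactor C_11 = -4
Entry delta = -1 - 0 = -1
Det delta = entry_delta * cofactor = -1 * -4 = 4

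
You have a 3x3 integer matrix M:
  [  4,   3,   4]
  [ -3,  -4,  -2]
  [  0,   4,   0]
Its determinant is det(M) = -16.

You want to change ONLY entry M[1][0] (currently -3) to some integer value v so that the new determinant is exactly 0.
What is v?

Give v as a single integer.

det is linear in entry M[1][0]: det = old_det + (v - -3) * C_10
Cofactor C_10 = 16
Want det = 0: -16 + (v - -3) * 16 = 0
  (v - -3) = 16 / 16 = 1
  v = -3 + (1) = -2

Answer: -2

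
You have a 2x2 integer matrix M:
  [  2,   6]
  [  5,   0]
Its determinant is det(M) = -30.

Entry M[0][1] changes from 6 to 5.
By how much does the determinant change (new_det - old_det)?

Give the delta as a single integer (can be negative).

Cofactor C_01 = -5
Entry delta = 5 - 6 = -1
Det delta = entry_delta * cofactor = -1 * -5 = 5

Answer: 5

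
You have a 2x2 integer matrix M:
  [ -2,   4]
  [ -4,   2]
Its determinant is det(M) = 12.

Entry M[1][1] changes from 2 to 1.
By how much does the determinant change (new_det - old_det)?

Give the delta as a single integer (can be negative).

Cofactor C_11 = -2
Entry delta = 1 - 2 = -1
Det delta = entry_delta * cofactor = -1 * -2 = 2

Answer: 2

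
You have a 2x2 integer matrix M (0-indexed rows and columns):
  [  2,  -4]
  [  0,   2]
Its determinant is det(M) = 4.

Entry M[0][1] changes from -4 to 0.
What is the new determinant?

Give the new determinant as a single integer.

det is linear in row 0: changing M[0][1] by delta changes det by delta * cofactor(0,1).
Cofactor C_01 = (-1)^(0+1) * minor(0,1) = 0
Entry delta = 0 - -4 = 4
Det delta = 4 * 0 = 0
New det = 4 + 0 = 4

Answer: 4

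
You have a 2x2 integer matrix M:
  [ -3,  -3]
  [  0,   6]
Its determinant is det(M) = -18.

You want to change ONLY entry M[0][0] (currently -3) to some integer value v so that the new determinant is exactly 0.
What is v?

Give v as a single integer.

Answer: 0

Derivation:
det is linear in entry M[0][0]: det = old_det + (v - -3) * C_00
Cofactor C_00 = 6
Want det = 0: -18 + (v - -3) * 6 = 0
  (v - -3) = 18 / 6 = 3
  v = -3 + (3) = 0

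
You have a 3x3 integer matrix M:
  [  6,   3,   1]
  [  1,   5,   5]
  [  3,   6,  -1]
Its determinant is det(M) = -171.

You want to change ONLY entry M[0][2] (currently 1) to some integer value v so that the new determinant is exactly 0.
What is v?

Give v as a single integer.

Answer: -18

Derivation:
det is linear in entry M[0][2]: det = old_det + (v - 1) * C_02
Cofactor C_02 = -9
Want det = 0: -171 + (v - 1) * -9 = 0
  (v - 1) = 171 / -9 = -19
  v = 1 + (-19) = -18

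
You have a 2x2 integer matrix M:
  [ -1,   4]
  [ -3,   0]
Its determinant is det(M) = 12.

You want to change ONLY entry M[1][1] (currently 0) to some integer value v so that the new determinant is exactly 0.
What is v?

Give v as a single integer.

Answer: 12

Derivation:
det is linear in entry M[1][1]: det = old_det + (v - 0) * C_11
Cofactor C_11 = -1
Want det = 0: 12 + (v - 0) * -1 = 0
  (v - 0) = -12 / -1 = 12
  v = 0 + (12) = 12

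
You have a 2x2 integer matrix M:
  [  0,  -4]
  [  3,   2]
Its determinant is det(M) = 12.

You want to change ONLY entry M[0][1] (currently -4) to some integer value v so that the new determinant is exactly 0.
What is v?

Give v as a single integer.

det is linear in entry M[0][1]: det = old_det + (v - -4) * C_01
Cofactor C_01 = -3
Want det = 0: 12 + (v - -4) * -3 = 0
  (v - -4) = -12 / -3 = 4
  v = -4 + (4) = 0

Answer: 0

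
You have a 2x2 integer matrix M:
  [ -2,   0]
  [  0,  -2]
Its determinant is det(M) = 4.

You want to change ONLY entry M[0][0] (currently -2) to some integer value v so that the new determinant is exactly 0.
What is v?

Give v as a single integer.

det is linear in entry M[0][0]: det = old_det + (v - -2) * C_00
Cofactor C_00 = -2
Want det = 0: 4 + (v - -2) * -2 = 0
  (v - -2) = -4 / -2 = 2
  v = -2 + (2) = 0

Answer: 0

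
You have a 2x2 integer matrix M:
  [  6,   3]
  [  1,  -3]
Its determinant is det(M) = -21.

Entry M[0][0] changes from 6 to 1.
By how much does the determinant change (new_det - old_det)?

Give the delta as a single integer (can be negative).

Cofactor C_00 = -3
Entry delta = 1 - 6 = -5
Det delta = entry_delta * cofactor = -5 * -3 = 15

Answer: 15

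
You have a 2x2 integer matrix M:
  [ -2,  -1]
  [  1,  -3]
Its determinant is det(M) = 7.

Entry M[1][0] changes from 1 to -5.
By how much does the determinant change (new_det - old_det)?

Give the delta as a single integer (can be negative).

Cofactor C_10 = 1
Entry delta = -5 - 1 = -6
Det delta = entry_delta * cofactor = -6 * 1 = -6

Answer: -6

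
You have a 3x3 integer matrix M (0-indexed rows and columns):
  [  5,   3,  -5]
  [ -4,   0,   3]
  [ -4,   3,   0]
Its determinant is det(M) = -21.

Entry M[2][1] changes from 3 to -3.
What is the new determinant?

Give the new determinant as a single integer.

Answer: -51

Derivation:
det is linear in row 2: changing M[2][1] by delta changes det by delta * cofactor(2,1).
Cofactor C_21 = (-1)^(2+1) * minor(2,1) = 5
Entry delta = -3 - 3 = -6
Det delta = -6 * 5 = -30
New det = -21 + -30 = -51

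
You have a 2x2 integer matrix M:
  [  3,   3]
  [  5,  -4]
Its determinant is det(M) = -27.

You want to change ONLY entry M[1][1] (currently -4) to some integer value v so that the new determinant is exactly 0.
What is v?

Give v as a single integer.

Answer: 5

Derivation:
det is linear in entry M[1][1]: det = old_det + (v - -4) * C_11
Cofactor C_11 = 3
Want det = 0: -27 + (v - -4) * 3 = 0
  (v - -4) = 27 / 3 = 9
  v = -4 + (9) = 5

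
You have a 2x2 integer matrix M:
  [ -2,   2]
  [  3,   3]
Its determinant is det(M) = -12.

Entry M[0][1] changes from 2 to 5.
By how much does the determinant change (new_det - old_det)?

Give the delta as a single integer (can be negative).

Cofactor C_01 = -3
Entry delta = 5 - 2 = 3
Det delta = entry_delta * cofactor = 3 * -3 = -9

Answer: -9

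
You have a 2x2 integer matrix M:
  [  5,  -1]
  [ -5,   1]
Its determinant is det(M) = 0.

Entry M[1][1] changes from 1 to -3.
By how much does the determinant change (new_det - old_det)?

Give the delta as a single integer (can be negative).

Answer: -20

Derivation:
Cofactor C_11 = 5
Entry delta = -3 - 1 = -4
Det delta = entry_delta * cofactor = -4 * 5 = -20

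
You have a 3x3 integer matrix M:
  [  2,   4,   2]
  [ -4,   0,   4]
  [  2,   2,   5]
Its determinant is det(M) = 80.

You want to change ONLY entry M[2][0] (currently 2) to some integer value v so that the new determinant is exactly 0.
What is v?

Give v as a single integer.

Answer: -3

Derivation:
det is linear in entry M[2][0]: det = old_det + (v - 2) * C_20
Cofactor C_20 = 16
Want det = 0: 80 + (v - 2) * 16 = 0
  (v - 2) = -80 / 16 = -5
  v = 2 + (-5) = -3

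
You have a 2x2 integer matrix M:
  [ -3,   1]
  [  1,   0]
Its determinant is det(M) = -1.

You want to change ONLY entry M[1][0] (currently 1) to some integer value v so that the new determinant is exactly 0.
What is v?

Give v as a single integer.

det is linear in entry M[1][0]: det = old_det + (v - 1) * C_10
Cofactor C_10 = -1
Want det = 0: -1 + (v - 1) * -1 = 0
  (v - 1) = 1 / -1 = -1
  v = 1 + (-1) = 0

Answer: 0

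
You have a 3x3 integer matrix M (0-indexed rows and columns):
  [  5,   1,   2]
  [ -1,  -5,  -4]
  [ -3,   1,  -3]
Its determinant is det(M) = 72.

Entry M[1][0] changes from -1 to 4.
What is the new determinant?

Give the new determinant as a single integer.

det is linear in row 1: changing M[1][0] by delta changes det by delta * cofactor(1,0).
Cofactor C_10 = (-1)^(1+0) * minor(1,0) = 5
Entry delta = 4 - -1 = 5
Det delta = 5 * 5 = 25
New det = 72 + 25 = 97

Answer: 97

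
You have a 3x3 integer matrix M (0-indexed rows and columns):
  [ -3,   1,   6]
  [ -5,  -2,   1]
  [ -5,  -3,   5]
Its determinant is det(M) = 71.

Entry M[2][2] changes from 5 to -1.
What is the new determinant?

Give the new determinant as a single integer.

det is linear in row 2: changing M[2][2] by delta changes det by delta * cofactor(2,2).
Cofactor C_22 = (-1)^(2+2) * minor(2,2) = 11
Entry delta = -1 - 5 = -6
Det delta = -6 * 11 = -66
New det = 71 + -66 = 5

Answer: 5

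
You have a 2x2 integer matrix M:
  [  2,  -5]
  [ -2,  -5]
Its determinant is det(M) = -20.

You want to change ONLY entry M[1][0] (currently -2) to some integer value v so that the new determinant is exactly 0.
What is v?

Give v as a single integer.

Answer: 2

Derivation:
det is linear in entry M[1][0]: det = old_det + (v - -2) * C_10
Cofactor C_10 = 5
Want det = 0: -20 + (v - -2) * 5 = 0
  (v - -2) = 20 / 5 = 4
  v = -2 + (4) = 2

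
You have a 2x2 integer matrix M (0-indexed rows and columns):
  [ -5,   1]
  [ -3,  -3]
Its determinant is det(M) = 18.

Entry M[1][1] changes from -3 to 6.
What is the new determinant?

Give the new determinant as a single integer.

Answer: -27

Derivation:
det is linear in row 1: changing M[1][1] by delta changes det by delta * cofactor(1,1).
Cofactor C_11 = (-1)^(1+1) * minor(1,1) = -5
Entry delta = 6 - -3 = 9
Det delta = 9 * -5 = -45
New det = 18 + -45 = -27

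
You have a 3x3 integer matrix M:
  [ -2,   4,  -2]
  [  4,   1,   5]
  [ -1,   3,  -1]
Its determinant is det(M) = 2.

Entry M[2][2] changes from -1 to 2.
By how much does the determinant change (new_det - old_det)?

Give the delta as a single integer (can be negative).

Cofactor C_22 = -18
Entry delta = 2 - -1 = 3
Det delta = entry_delta * cofactor = 3 * -18 = -54

Answer: -54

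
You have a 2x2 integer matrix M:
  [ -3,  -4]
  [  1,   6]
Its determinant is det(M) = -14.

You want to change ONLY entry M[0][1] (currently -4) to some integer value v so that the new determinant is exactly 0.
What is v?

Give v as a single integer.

det is linear in entry M[0][1]: det = old_det + (v - -4) * C_01
Cofactor C_01 = -1
Want det = 0: -14 + (v - -4) * -1 = 0
  (v - -4) = 14 / -1 = -14
  v = -4 + (-14) = -18

Answer: -18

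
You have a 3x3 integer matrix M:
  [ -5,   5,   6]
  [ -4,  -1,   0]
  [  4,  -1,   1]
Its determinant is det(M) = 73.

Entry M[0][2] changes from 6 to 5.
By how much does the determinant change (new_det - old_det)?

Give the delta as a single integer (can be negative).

Answer: -8

Derivation:
Cofactor C_02 = 8
Entry delta = 5 - 6 = -1
Det delta = entry_delta * cofactor = -1 * 8 = -8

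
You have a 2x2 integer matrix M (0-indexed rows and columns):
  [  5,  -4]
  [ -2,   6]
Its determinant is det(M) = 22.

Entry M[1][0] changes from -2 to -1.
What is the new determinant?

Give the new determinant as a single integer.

Answer: 26

Derivation:
det is linear in row 1: changing M[1][0] by delta changes det by delta * cofactor(1,0).
Cofactor C_10 = (-1)^(1+0) * minor(1,0) = 4
Entry delta = -1 - -2 = 1
Det delta = 1 * 4 = 4
New det = 22 + 4 = 26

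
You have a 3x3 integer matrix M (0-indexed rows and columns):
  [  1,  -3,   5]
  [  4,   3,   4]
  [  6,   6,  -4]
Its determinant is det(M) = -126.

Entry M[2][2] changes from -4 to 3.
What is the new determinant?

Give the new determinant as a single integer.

det is linear in row 2: changing M[2][2] by delta changes det by delta * cofactor(2,2).
Cofactor C_22 = (-1)^(2+2) * minor(2,2) = 15
Entry delta = 3 - -4 = 7
Det delta = 7 * 15 = 105
New det = -126 + 105 = -21

Answer: -21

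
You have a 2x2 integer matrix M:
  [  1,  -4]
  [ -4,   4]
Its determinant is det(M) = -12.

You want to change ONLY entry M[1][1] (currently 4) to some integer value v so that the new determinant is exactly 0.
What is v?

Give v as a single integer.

det is linear in entry M[1][1]: det = old_det + (v - 4) * C_11
Cofactor C_11 = 1
Want det = 0: -12 + (v - 4) * 1 = 0
  (v - 4) = 12 / 1 = 12
  v = 4 + (12) = 16

Answer: 16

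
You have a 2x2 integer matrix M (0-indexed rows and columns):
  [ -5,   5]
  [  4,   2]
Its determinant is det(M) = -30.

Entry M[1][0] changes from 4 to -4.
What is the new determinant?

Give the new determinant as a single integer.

det is linear in row 1: changing M[1][0] by delta changes det by delta * cofactor(1,0).
Cofactor C_10 = (-1)^(1+0) * minor(1,0) = -5
Entry delta = -4 - 4 = -8
Det delta = -8 * -5 = 40
New det = -30 + 40 = 10

Answer: 10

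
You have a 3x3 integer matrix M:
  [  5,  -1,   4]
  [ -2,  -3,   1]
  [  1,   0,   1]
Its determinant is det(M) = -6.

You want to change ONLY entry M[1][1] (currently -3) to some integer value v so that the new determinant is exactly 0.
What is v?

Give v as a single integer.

Answer: 3

Derivation:
det is linear in entry M[1][1]: det = old_det + (v - -3) * C_11
Cofactor C_11 = 1
Want det = 0: -6 + (v - -3) * 1 = 0
  (v - -3) = 6 / 1 = 6
  v = -3 + (6) = 3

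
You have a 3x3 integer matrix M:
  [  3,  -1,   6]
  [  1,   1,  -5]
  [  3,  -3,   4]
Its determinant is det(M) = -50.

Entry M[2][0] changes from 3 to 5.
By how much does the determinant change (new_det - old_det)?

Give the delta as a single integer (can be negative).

Cofactor C_20 = -1
Entry delta = 5 - 3 = 2
Det delta = entry_delta * cofactor = 2 * -1 = -2

Answer: -2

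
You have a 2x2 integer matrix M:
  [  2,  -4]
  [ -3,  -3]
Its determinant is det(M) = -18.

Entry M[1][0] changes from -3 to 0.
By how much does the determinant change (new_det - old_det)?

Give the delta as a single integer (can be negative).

Cofactor C_10 = 4
Entry delta = 0 - -3 = 3
Det delta = entry_delta * cofactor = 3 * 4 = 12

Answer: 12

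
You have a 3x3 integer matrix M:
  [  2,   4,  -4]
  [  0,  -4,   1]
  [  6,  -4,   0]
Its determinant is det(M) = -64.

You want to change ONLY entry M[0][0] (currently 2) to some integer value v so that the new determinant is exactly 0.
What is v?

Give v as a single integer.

Answer: 18

Derivation:
det is linear in entry M[0][0]: det = old_det + (v - 2) * C_00
Cofactor C_00 = 4
Want det = 0: -64 + (v - 2) * 4 = 0
  (v - 2) = 64 / 4 = 16
  v = 2 + (16) = 18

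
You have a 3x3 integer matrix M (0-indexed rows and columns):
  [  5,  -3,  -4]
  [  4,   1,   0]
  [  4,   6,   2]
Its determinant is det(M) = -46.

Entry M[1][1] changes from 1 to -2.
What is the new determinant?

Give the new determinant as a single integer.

Answer: -124

Derivation:
det is linear in row 1: changing M[1][1] by delta changes det by delta * cofactor(1,1).
Cofactor C_11 = (-1)^(1+1) * minor(1,1) = 26
Entry delta = -2 - 1 = -3
Det delta = -3 * 26 = -78
New det = -46 + -78 = -124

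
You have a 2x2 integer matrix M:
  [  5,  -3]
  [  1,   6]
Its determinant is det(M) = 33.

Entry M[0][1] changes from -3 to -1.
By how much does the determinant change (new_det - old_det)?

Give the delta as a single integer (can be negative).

Cofactor C_01 = -1
Entry delta = -1 - -3 = 2
Det delta = entry_delta * cofactor = 2 * -1 = -2

Answer: -2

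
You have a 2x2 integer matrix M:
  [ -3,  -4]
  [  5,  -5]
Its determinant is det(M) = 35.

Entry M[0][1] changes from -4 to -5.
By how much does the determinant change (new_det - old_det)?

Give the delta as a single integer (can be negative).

Cofactor C_01 = -5
Entry delta = -5 - -4 = -1
Det delta = entry_delta * cofactor = -1 * -5 = 5

Answer: 5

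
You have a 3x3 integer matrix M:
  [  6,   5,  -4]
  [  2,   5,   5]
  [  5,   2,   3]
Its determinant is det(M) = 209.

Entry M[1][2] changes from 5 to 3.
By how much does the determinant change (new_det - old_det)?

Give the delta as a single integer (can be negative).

Answer: -26

Derivation:
Cofactor C_12 = 13
Entry delta = 3 - 5 = -2
Det delta = entry_delta * cofactor = -2 * 13 = -26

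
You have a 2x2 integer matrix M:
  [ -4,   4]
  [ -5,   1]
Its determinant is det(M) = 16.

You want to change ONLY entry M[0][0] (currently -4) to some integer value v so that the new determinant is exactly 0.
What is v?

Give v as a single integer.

Answer: -20

Derivation:
det is linear in entry M[0][0]: det = old_det + (v - -4) * C_00
Cofactor C_00 = 1
Want det = 0: 16 + (v - -4) * 1 = 0
  (v - -4) = -16 / 1 = -16
  v = -4 + (-16) = -20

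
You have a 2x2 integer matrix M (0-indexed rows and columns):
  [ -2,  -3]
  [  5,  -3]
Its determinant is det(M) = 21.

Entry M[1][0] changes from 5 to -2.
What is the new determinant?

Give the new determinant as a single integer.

det is linear in row 1: changing M[1][0] by delta changes det by delta * cofactor(1,0).
Cofactor C_10 = (-1)^(1+0) * minor(1,0) = 3
Entry delta = -2 - 5 = -7
Det delta = -7 * 3 = -21
New det = 21 + -21 = 0

Answer: 0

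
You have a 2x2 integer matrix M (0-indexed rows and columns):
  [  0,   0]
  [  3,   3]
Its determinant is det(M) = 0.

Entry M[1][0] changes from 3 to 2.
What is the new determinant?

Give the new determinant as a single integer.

det is linear in row 1: changing M[1][0] by delta changes det by delta * cofactor(1,0).
Cofactor C_10 = (-1)^(1+0) * minor(1,0) = 0
Entry delta = 2 - 3 = -1
Det delta = -1 * 0 = 0
New det = 0 + 0 = 0

Answer: 0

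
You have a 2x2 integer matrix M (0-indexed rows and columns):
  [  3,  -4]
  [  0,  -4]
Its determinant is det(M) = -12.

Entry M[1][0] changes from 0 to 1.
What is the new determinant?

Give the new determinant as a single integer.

det is linear in row 1: changing M[1][0] by delta changes det by delta * cofactor(1,0).
Cofactor C_10 = (-1)^(1+0) * minor(1,0) = 4
Entry delta = 1 - 0 = 1
Det delta = 1 * 4 = 4
New det = -12 + 4 = -8

Answer: -8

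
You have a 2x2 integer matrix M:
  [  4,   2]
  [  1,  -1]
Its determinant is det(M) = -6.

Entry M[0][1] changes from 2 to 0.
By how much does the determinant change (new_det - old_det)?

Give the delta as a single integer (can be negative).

Answer: 2

Derivation:
Cofactor C_01 = -1
Entry delta = 0 - 2 = -2
Det delta = entry_delta * cofactor = -2 * -1 = 2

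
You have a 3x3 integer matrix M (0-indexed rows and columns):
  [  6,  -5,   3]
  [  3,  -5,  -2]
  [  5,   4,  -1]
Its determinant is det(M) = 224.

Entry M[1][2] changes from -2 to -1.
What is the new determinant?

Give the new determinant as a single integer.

Answer: 175

Derivation:
det is linear in row 1: changing M[1][2] by delta changes det by delta * cofactor(1,2).
Cofactor C_12 = (-1)^(1+2) * minor(1,2) = -49
Entry delta = -1 - -2 = 1
Det delta = 1 * -49 = -49
New det = 224 + -49 = 175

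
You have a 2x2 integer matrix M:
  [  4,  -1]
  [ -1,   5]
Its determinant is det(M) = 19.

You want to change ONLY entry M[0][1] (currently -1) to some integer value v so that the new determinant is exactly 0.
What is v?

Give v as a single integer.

det is linear in entry M[0][1]: det = old_det + (v - -1) * C_01
Cofactor C_01 = 1
Want det = 0: 19 + (v - -1) * 1 = 0
  (v - -1) = -19 / 1 = -19
  v = -1 + (-19) = -20

Answer: -20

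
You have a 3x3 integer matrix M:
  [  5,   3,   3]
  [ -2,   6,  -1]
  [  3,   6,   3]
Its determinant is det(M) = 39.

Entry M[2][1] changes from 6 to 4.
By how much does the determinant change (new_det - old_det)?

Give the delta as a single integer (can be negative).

Cofactor C_21 = -1
Entry delta = 4 - 6 = -2
Det delta = entry_delta * cofactor = -2 * -1 = 2

Answer: 2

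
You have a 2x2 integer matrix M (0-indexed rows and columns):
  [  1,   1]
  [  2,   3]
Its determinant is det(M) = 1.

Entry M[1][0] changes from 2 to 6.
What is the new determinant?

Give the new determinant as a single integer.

det is linear in row 1: changing M[1][0] by delta changes det by delta * cofactor(1,0).
Cofactor C_10 = (-1)^(1+0) * minor(1,0) = -1
Entry delta = 6 - 2 = 4
Det delta = 4 * -1 = -4
New det = 1 + -4 = -3

Answer: -3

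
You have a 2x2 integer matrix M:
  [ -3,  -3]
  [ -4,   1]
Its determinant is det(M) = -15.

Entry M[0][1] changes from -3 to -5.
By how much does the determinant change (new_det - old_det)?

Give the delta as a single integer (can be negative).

Cofactor C_01 = 4
Entry delta = -5 - -3 = -2
Det delta = entry_delta * cofactor = -2 * 4 = -8

Answer: -8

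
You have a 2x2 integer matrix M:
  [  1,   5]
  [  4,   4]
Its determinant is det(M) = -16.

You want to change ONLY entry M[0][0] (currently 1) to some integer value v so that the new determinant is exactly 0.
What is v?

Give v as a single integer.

Answer: 5

Derivation:
det is linear in entry M[0][0]: det = old_det + (v - 1) * C_00
Cofactor C_00 = 4
Want det = 0: -16 + (v - 1) * 4 = 0
  (v - 1) = 16 / 4 = 4
  v = 1 + (4) = 5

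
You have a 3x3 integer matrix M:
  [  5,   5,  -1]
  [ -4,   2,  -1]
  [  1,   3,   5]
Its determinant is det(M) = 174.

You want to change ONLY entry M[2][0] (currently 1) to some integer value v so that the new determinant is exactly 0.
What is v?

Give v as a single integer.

Answer: 59

Derivation:
det is linear in entry M[2][0]: det = old_det + (v - 1) * C_20
Cofactor C_20 = -3
Want det = 0: 174 + (v - 1) * -3 = 0
  (v - 1) = -174 / -3 = 58
  v = 1 + (58) = 59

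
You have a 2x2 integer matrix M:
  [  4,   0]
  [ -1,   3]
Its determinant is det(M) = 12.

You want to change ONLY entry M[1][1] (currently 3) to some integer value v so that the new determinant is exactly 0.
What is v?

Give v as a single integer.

det is linear in entry M[1][1]: det = old_det + (v - 3) * C_11
Cofactor C_11 = 4
Want det = 0: 12 + (v - 3) * 4 = 0
  (v - 3) = -12 / 4 = -3
  v = 3 + (-3) = 0

Answer: 0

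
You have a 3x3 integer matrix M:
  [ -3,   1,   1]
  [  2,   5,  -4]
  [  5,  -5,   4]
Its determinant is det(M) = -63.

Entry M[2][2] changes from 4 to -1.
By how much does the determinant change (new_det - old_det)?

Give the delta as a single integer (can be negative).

Answer: 85

Derivation:
Cofactor C_22 = -17
Entry delta = -1 - 4 = -5
Det delta = entry_delta * cofactor = -5 * -17 = 85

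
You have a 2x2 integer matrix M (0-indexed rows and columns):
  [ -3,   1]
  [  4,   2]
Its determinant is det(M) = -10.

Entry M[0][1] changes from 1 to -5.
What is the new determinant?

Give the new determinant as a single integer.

Answer: 14

Derivation:
det is linear in row 0: changing M[0][1] by delta changes det by delta * cofactor(0,1).
Cofactor C_01 = (-1)^(0+1) * minor(0,1) = -4
Entry delta = -5 - 1 = -6
Det delta = -6 * -4 = 24
New det = -10 + 24 = 14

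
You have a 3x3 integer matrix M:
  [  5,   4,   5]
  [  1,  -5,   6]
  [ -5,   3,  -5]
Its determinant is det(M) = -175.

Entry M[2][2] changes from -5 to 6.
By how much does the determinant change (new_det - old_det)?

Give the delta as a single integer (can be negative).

Cofactor C_22 = -29
Entry delta = 6 - -5 = 11
Det delta = entry_delta * cofactor = 11 * -29 = -319

Answer: -319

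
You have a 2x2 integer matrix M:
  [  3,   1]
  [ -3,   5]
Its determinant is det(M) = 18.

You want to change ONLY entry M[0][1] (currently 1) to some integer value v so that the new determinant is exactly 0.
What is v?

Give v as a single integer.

Answer: -5

Derivation:
det is linear in entry M[0][1]: det = old_det + (v - 1) * C_01
Cofactor C_01 = 3
Want det = 0: 18 + (v - 1) * 3 = 0
  (v - 1) = -18 / 3 = -6
  v = 1 + (-6) = -5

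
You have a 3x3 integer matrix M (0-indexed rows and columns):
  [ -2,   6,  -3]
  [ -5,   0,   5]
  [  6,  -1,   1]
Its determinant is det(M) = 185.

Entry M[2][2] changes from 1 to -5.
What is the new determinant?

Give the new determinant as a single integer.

det is linear in row 2: changing M[2][2] by delta changes det by delta * cofactor(2,2).
Cofactor C_22 = (-1)^(2+2) * minor(2,2) = 30
Entry delta = -5 - 1 = -6
Det delta = -6 * 30 = -180
New det = 185 + -180 = 5

Answer: 5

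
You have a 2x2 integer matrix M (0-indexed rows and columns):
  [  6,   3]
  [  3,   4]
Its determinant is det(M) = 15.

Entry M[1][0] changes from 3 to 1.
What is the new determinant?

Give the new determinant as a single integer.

det is linear in row 1: changing M[1][0] by delta changes det by delta * cofactor(1,0).
Cofactor C_10 = (-1)^(1+0) * minor(1,0) = -3
Entry delta = 1 - 3 = -2
Det delta = -2 * -3 = 6
New det = 15 + 6 = 21

Answer: 21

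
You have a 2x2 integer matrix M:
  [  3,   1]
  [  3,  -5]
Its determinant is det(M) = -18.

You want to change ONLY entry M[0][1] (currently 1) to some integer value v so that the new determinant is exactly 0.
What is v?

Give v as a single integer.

Answer: -5

Derivation:
det is linear in entry M[0][1]: det = old_det + (v - 1) * C_01
Cofactor C_01 = -3
Want det = 0: -18 + (v - 1) * -3 = 0
  (v - 1) = 18 / -3 = -6
  v = 1 + (-6) = -5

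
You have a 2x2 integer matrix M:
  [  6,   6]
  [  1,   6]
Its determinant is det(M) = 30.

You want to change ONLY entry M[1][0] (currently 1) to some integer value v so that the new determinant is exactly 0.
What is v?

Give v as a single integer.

Answer: 6

Derivation:
det is linear in entry M[1][0]: det = old_det + (v - 1) * C_10
Cofactor C_10 = -6
Want det = 0: 30 + (v - 1) * -6 = 0
  (v - 1) = -30 / -6 = 5
  v = 1 + (5) = 6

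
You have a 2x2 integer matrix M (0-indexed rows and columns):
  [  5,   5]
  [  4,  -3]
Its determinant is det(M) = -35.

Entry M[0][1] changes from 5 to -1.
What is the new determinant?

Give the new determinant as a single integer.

det is linear in row 0: changing M[0][1] by delta changes det by delta * cofactor(0,1).
Cofactor C_01 = (-1)^(0+1) * minor(0,1) = -4
Entry delta = -1 - 5 = -6
Det delta = -6 * -4 = 24
New det = -35 + 24 = -11

Answer: -11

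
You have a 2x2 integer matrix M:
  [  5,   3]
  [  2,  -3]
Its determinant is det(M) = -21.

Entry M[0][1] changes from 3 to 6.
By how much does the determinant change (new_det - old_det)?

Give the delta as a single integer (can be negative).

Answer: -6

Derivation:
Cofactor C_01 = -2
Entry delta = 6 - 3 = 3
Det delta = entry_delta * cofactor = 3 * -2 = -6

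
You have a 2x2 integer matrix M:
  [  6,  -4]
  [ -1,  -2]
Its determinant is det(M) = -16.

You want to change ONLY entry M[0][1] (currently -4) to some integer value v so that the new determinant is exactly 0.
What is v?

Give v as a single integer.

Answer: 12

Derivation:
det is linear in entry M[0][1]: det = old_det + (v - -4) * C_01
Cofactor C_01 = 1
Want det = 0: -16 + (v - -4) * 1 = 0
  (v - -4) = 16 / 1 = 16
  v = -4 + (16) = 12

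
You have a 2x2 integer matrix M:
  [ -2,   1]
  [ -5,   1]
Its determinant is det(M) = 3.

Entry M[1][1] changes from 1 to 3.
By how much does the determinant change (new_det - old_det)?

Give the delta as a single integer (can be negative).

Cofactor C_11 = -2
Entry delta = 3 - 1 = 2
Det delta = entry_delta * cofactor = 2 * -2 = -4

Answer: -4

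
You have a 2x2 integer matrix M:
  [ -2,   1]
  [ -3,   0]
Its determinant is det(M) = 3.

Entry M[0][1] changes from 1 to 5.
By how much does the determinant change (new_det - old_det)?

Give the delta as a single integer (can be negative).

Cofactor C_01 = 3
Entry delta = 5 - 1 = 4
Det delta = entry_delta * cofactor = 4 * 3 = 12

Answer: 12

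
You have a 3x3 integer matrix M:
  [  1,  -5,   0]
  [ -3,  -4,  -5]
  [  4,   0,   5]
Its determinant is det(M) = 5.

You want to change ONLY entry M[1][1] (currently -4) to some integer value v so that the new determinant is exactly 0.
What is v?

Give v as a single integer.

det is linear in entry M[1][1]: det = old_det + (v - -4) * C_11
Cofactor C_11 = 5
Want det = 0: 5 + (v - -4) * 5 = 0
  (v - -4) = -5 / 5 = -1
  v = -4 + (-1) = -5

Answer: -5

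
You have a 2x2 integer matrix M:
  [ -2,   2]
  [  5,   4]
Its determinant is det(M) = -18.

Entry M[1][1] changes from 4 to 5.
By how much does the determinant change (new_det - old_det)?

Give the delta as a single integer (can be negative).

Answer: -2

Derivation:
Cofactor C_11 = -2
Entry delta = 5 - 4 = 1
Det delta = entry_delta * cofactor = 1 * -2 = -2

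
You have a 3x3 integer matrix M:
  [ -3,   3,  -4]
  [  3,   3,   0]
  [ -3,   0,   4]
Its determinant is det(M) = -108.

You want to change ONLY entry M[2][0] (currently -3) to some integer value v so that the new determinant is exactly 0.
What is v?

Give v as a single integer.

det is linear in entry M[2][0]: det = old_det + (v - -3) * C_20
Cofactor C_20 = 12
Want det = 0: -108 + (v - -3) * 12 = 0
  (v - -3) = 108 / 12 = 9
  v = -3 + (9) = 6

Answer: 6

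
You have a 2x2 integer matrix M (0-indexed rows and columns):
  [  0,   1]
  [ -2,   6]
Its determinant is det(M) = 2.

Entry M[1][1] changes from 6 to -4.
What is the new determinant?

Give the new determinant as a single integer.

det is linear in row 1: changing M[1][1] by delta changes det by delta * cofactor(1,1).
Cofactor C_11 = (-1)^(1+1) * minor(1,1) = 0
Entry delta = -4 - 6 = -10
Det delta = -10 * 0 = 0
New det = 2 + 0 = 2

Answer: 2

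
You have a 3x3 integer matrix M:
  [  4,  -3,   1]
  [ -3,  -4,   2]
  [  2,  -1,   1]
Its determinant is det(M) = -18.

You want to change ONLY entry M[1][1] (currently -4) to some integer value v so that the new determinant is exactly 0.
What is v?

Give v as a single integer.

det is linear in entry M[1][1]: det = old_det + (v - -4) * C_11
Cofactor C_11 = 2
Want det = 0: -18 + (v - -4) * 2 = 0
  (v - -4) = 18 / 2 = 9
  v = -4 + (9) = 5

Answer: 5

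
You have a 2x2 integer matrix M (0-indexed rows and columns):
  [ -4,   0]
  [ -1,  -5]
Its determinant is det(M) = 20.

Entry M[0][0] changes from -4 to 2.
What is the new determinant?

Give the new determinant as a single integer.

det is linear in row 0: changing M[0][0] by delta changes det by delta * cofactor(0,0).
Cofactor C_00 = (-1)^(0+0) * minor(0,0) = -5
Entry delta = 2 - -4 = 6
Det delta = 6 * -5 = -30
New det = 20 + -30 = -10

Answer: -10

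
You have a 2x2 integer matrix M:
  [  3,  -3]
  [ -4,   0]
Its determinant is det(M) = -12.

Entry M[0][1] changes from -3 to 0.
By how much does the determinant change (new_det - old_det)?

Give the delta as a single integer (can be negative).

Answer: 12

Derivation:
Cofactor C_01 = 4
Entry delta = 0 - -3 = 3
Det delta = entry_delta * cofactor = 3 * 4 = 12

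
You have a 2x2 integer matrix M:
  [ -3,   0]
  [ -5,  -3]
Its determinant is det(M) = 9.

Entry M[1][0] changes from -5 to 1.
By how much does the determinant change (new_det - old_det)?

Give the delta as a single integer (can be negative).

Answer: 0

Derivation:
Cofactor C_10 = 0
Entry delta = 1 - -5 = 6
Det delta = entry_delta * cofactor = 6 * 0 = 0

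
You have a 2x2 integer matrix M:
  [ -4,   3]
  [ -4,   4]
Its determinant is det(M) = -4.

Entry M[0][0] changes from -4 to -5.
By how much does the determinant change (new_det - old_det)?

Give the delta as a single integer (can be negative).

Cofactor C_00 = 4
Entry delta = -5 - -4 = -1
Det delta = entry_delta * cofactor = -1 * 4 = -4

Answer: -4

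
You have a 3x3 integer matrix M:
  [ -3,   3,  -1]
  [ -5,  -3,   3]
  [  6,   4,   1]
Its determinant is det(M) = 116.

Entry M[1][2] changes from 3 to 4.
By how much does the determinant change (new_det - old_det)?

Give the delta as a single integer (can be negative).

Cofactor C_12 = 30
Entry delta = 4 - 3 = 1
Det delta = entry_delta * cofactor = 1 * 30 = 30

Answer: 30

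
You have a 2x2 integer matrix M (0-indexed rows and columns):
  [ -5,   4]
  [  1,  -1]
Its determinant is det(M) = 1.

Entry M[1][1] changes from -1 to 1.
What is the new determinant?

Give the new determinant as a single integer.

det is linear in row 1: changing M[1][1] by delta changes det by delta * cofactor(1,1).
Cofactor C_11 = (-1)^(1+1) * minor(1,1) = -5
Entry delta = 1 - -1 = 2
Det delta = 2 * -5 = -10
New det = 1 + -10 = -9

Answer: -9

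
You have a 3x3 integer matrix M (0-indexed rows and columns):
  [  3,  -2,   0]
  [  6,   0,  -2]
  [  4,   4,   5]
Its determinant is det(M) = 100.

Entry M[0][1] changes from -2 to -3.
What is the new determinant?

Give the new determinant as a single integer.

Answer: 138

Derivation:
det is linear in row 0: changing M[0][1] by delta changes det by delta * cofactor(0,1).
Cofactor C_01 = (-1)^(0+1) * minor(0,1) = -38
Entry delta = -3 - -2 = -1
Det delta = -1 * -38 = 38
New det = 100 + 38 = 138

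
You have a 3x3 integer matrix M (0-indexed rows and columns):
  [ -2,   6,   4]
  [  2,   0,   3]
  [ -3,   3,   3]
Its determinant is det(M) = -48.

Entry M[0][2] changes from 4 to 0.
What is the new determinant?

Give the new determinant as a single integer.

det is linear in row 0: changing M[0][2] by delta changes det by delta * cofactor(0,2).
Cofactor C_02 = (-1)^(0+2) * minor(0,2) = 6
Entry delta = 0 - 4 = -4
Det delta = -4 * 6 = -24
New det = -48 + -24 = -72

Answer: -72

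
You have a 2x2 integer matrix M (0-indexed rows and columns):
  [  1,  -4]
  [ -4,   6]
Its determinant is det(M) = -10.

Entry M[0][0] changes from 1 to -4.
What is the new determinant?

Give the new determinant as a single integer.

det is linear in row 0: changing M[0][0] by delta changes det by delta * cofactor(0,0).
Cofactor C_00 = (-1)^(0+0) * minor(0,0) = 6
Entry delta = -4 - 1 = -5
Det delta = -5 * 6 = -30
New det = -10 + -30 = -40

Answer: -40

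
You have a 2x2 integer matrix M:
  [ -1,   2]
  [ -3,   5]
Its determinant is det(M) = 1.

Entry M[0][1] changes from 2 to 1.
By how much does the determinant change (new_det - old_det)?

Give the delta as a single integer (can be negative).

Answer: -3

Derivation:
Cofactor C_01 = 3
Entry delta = 1 - 2 = -1
Det delta = entry_delta * cofactor = -1 * 3 = -3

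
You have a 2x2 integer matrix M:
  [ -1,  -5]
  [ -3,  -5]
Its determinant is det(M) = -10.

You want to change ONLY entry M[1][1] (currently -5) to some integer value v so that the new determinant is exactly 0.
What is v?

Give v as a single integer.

det is linear in entry M[1][1]: det = old_det + (v - -5) * C_11
Cofactor C_11 = -1
Want det = 0: -10 + (v - -5) * -1 = 0
  (v - -5) = 10 / -1 = -10
  v = -5 + (-10) = -15

Answer: -15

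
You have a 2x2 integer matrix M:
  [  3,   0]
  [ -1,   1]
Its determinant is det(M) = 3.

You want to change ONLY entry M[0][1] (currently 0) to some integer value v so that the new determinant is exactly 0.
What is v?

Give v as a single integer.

Answer: -3

Derivation:
det is linear in entry M[0][1]: det = old_det + (v - 0) * C_01
Cofactor C_01 = 1
Want det = 0: 3 + (v - 0) * 1 = 0
  (v - 0) = -3 / 1 = -3
  v = 0 + (-3) = -3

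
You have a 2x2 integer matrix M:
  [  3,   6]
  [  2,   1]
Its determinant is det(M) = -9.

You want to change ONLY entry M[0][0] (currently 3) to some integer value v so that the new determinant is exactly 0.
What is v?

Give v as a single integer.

det is linear in entry M[0][0]: det = old_det + (v - 3) * C_00
Cofactor C_00 = 1
Want det = 0: -9 + (v - 3) * 1 = 0
  (v - 3) = 9 / 1 = 9
  v = 3 + (9) = 12

Answer: 12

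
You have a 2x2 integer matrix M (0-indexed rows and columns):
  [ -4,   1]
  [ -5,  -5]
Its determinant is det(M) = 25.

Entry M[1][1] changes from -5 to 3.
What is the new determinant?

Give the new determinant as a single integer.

det is linear in row 1: changing M[1][1] by delta changes det by delta * cofactor(1,1).
Cofactor C_11 = (-1)^(1+1) * minor(1,1) = -4
Entry delta = 3 - -5 = 8
Det delta = 8 * -4 = -32
New det = 25 + -32 = -7

Answer: -7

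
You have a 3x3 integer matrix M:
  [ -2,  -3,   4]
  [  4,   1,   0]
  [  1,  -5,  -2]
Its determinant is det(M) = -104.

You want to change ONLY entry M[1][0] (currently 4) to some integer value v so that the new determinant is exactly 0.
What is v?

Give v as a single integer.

Answer: 0

Derivation:
det is linear in entry M[1][0]: det = old_det + (v - 4) * C_10
Cofactor C_10 = -26
Want det = 0: -104 + (v - 4) * -26 = 0
  (v - 4) = 104 / -26 = -4
  v = 4 + (-4) = 0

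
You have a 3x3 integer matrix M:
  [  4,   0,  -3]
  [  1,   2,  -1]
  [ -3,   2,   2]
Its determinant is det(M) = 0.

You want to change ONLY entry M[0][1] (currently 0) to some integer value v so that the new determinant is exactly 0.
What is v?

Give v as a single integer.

Answer: 0

Derivation:
det is linear in entry M[0][1]: det = old_det + (v - 0) * C_01
Cofactor C_01 = 1
Want det = 0: 0 + (v - 0) * 1 = 0
  (v - 0) = 0 / 1 = 0
  v = 0 + (0) = 0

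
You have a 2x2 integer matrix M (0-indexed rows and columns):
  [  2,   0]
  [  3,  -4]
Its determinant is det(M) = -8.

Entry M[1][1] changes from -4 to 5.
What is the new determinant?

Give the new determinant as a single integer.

Answer: 10

Derivation:
det is linear in row 1: changing M[1][1] by delta changes det by delta * cofactor(1,1).
Cofactor C_11 = (-1)^(1+1) * minor(1,1) = 2
Entry delta = 5 - -4 = 9
Det delta = 9 * 2 = 18
New det = -8 + 18 = 10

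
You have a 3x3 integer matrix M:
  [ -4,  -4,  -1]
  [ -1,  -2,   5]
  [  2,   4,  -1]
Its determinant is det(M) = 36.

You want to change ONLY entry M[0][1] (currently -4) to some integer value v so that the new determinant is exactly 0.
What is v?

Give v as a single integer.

Answer: -8

Derivation:
det is linear in entry M[0][1]: det = old_det + (v - -4) * C_01
Cofactor C_01 = 9
Want det = 0: 36 + (v - -4) * 9 = 0
  (v - -4) = -36 / 9 = -4
  v = -4 + (-4) = -8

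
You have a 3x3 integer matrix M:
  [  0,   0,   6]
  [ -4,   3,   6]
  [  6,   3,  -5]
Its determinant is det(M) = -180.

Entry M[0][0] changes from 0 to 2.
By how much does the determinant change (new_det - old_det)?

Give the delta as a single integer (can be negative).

Answer: -66

Derivation:
Cofactor C_00 = -33
Entry delta = 2 - 0 = 2
Det delta = entry_delta * cofactor = 2 * -33 = -66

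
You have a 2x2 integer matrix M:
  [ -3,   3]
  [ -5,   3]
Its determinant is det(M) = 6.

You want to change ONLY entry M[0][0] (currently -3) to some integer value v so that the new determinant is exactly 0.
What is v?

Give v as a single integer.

det is linear in entry M[0][0]: det = old_det + (v - -3) * C_00
Cofactor C_00 = 3
Want det = 0: 6 + (v - -3) * 3 = 0
  (v - -3) = -6 / 3 = -2
  v = -3 + (-2) = -5

Answer: -5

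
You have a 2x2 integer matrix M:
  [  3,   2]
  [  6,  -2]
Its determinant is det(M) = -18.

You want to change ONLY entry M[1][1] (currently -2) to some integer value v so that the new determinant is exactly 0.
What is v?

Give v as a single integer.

Answer: 4

Derivation:
det is linear in entry M[1][1]: det = old_det + (v - -2) * C_11
Cofactor C_11 = 3
Want det = 0: -18 + (v - -2) * 3 = 0
  (v - -2) = 18 / 3 = 6
  v = -2 + (6) = 4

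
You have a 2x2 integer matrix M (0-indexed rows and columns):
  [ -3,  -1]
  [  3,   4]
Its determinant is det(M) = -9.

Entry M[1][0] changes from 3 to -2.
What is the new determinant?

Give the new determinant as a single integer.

det is linear in row 1: changing M[1][0] by delta changes det by delta * cofactor(1,0).
Cofactor C_10 = (-1)^(1+0) * minor(1,0) = 1
Entry delta = -2 - 3 = -5
Det delta = -5 * 1 = -5
New det = -9 + -5 = -14

Answer: -14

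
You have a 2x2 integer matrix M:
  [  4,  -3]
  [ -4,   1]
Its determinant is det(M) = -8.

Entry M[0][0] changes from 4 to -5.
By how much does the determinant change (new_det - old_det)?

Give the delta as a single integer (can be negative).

Answer: -9

Derivation:
Cofactor C_00 = 1
Entry delta = -5 - 4 = -9
Det delta = entry_delta * cofactor = -9 * 1 = -9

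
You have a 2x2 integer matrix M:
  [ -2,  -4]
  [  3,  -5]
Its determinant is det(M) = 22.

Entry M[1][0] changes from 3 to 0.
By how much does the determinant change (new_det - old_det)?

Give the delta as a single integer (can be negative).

Answer: -12

Derivation:
Cofactor C_10 = 4
Entry delta = 0 - 3 = -3
Det delta = entry_delta * cofactor = -3 * 4 = -12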